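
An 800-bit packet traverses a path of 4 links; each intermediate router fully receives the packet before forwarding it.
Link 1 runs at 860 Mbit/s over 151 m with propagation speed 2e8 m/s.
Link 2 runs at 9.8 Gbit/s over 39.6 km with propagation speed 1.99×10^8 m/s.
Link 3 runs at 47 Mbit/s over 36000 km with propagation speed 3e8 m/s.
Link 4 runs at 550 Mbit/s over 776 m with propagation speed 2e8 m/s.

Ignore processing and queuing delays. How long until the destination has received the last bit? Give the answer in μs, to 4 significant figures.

Transmission delays (L/R per hop): 0.930233, 0.0816327, 17.0213, 1.45455 μs; sum = 19.4877 μs.
Propagation delays (d/s per hop): 0.755, 198.995, 120000, 3.88 μs; sum = 120204 μs.
End-to-end = 120200 μs.

120200 μs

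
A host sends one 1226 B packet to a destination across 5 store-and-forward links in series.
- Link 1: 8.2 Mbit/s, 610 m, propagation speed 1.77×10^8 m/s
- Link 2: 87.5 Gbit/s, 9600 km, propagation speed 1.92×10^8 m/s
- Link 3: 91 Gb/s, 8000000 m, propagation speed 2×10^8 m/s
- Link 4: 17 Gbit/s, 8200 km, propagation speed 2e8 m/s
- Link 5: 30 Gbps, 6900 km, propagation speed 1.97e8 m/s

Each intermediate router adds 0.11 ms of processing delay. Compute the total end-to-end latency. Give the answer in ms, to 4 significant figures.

L = 1226 × 8 = 9808 bits.
Transmission delays (L/R per hop): 1.1961, 0.000112091, 0.00010778, 0.000576941, 0.000326933 ms; sum = 1.19722 ms.
Propagation delays (d/s per hop): 0.00344633, 50, 40, 41, 35.0254 ms; sum = 166.029 ms.
Processing at 4 router(s): 4 × 0.11 ms = 0.44 ms.
End-to-end = 167.7 ms.

167.7 ms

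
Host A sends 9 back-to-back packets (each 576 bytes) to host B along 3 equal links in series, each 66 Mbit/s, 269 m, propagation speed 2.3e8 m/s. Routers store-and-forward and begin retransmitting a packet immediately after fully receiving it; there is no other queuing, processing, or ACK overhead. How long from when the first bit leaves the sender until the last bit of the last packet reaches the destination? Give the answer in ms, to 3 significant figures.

0.772 ms

Per-hop transmission t_tx = L/R = 4608/66000000 = 0.0698182 ms.
Per-hop propagation t_prop = 269/2.3e+08 = 0.00116957 ms.
Pipeline fill: first packet needs 3·t_tx to clear all hops; remaining 8 packets each add one t_tx.
Total = (3+9-1)·t_tx + 3·t_prop = 11·0.0698182 + 3·0.00116957 = 0.772 ms.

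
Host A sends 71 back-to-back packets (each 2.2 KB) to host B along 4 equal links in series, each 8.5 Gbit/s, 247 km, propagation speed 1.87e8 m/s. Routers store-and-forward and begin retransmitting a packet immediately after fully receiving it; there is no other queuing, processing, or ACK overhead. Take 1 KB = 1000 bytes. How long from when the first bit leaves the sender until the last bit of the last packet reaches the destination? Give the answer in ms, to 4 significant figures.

Per-hop transmission t_tx = L/R = 17600/8500000000 = 0.00207059 ms.
Per-hop propagation t_prop = 247000/187000000 = 1.32086 ms.
Pipeline fill: first packet needs 4·t_tx to clear all hops; remaining 70 packets each add one t_tx.
Total = (4+71-1)·t_tx + 4·t_prop = 74·0.00207059 + 4·1.32086 = 5.437 ms.

5.437 ms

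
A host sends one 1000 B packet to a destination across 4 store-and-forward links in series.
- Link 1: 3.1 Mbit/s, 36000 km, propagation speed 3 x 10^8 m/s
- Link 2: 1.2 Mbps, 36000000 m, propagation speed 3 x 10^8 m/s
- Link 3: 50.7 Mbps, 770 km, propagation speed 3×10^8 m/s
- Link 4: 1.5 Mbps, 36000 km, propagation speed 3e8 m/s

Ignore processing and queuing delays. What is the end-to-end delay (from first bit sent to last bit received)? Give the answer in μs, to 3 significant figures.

377000 μs

L = 1000 × 8 = 8000 bits.
Transmission delays (L/R per hop): 2580.65, 6666.67, 157.791, 5333.33 μs; sum = 14738.4 μs.
Propagation delays (d/s per hop): 120000, 120000, 2566.67, 120000 μs; sum = 362567 μs.
End-to-end = 377000 μs.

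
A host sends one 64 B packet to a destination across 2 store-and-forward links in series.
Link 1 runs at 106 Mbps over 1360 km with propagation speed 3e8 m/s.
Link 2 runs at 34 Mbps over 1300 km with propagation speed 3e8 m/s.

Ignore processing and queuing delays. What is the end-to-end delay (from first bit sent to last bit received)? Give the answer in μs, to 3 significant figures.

8890 μs

L = 64 × 8 = 512 bits.
Transmission delays (L/R per hop): 4.83019, 15.0588 μs; sum = 19.889 μs.
Propagation delays (d/s per hop): 4533.33, 4333.33 μs; sum = 8866.67 μs.
End-to-end = 8890 μs.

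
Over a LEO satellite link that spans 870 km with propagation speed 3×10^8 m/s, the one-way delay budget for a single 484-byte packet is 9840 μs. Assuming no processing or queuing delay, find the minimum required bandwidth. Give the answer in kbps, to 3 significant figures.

L = 3872 bits.
Propagation delay = 870000 / 300000000 = 2900 μs.
Transmission budget = 9840 − 2900 = 6940 μs.
R ≥ L / t_tx = 3872 bits / 0.00694 s = 558 kbps.

558 kbps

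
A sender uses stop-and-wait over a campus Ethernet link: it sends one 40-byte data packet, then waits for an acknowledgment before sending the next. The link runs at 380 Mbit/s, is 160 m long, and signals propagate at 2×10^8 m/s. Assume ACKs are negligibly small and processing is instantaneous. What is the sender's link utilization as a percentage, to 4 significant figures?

t_tx = L/R = 320/380000000 = 8.42105e-07 s.
t_prop = 160/200000000 = 8e-07 s; RTT = 1.6e-06 s.
Cycle = t_tx + RTT = 2.44211e-06 s.
Utilization = t_tx / cycle = 8.42105e-07/2.44211e-06 = 34.48 %.

34.48 %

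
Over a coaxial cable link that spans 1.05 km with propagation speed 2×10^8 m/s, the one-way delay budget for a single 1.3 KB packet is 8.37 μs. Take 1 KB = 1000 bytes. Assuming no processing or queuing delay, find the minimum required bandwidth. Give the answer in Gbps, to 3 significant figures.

3.33 Gbps

L = 10400 bits.
Propagation delay = 1050 / 200000000 = 5.25 μs.
Transmission budget = 8.37 − 5.25 = 3.12 μs.
R ≥ L / t_tx = 10400 bits / 3.12e-06 s = 3.33 Gbps.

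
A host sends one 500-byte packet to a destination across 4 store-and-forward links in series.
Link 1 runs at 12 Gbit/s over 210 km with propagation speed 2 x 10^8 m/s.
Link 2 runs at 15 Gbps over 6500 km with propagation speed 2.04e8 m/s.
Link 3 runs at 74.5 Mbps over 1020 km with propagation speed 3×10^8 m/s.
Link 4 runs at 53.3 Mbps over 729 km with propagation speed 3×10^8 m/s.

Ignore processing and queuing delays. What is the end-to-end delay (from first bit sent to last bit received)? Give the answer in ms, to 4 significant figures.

L = 500 × 8 = 4000 bits.
Transmission delays (L/R per hop): 0.000333333, 0.000266667, 0.0536913, 0.0750469 ms; sum = 0.129338 ms.
Propagation delays (d/s per hop): 1.05, 31.8627, 3.4, 2.43 ms; sum = 38.7427 ms.
End-to-end = 38.87 ms.

38.87 ms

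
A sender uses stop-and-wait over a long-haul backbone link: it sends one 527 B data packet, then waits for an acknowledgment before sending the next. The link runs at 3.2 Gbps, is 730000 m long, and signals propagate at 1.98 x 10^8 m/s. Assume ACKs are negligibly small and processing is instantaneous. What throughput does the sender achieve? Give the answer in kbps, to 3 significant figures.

572 kbps

t_tx = L/R = 4216/3200000000 = 1.3175e-06 s.
t_prop = 730000/198000000 = 0.00368687 s; RTT = 0.00737374 s.
Cycle = t_tx + RTT = 0.00737505 s.
Throughput = L / cycle = 4216 / 0.00737505 = 572 kbps.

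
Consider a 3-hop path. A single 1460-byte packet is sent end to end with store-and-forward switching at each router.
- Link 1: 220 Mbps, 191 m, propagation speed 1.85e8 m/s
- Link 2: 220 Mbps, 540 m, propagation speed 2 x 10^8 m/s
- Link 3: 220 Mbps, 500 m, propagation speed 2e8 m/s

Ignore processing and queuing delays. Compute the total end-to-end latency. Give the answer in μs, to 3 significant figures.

L = 1460 × 8 = 11680 bits.
Transmission delay per hop = L/R = 11680/220000000 = 53.0909 μs; 3 hops → 159.273 μs.
Propagation delays (d/s per hop): 1.03243, 2.7, 2.5 μs; sum = 6.23243 μs.
End-to-end = 166 μs.

166 μs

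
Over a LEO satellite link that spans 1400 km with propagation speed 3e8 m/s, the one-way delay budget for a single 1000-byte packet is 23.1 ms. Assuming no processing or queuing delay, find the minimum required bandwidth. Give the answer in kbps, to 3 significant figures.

434 kbps

L = 8000 bits.
Propagation delay = 1400000 / 300000000 = 4.66667 ms.
Transmission budget = 23.1 − 4.66667 = 18.4333 ms.
R ≥ L / t_tx = 8000 bits / 0.0184333 s = 434 kbps.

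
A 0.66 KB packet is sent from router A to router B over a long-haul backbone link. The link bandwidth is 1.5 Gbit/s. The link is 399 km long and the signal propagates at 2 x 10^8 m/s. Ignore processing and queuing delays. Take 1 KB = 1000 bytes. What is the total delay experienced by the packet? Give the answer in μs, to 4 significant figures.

L = 5280 bits.
Transmission delay = L/R = 5280 / 1500000000 = 3.52 μs.
Propagation delay = d/s = 399000 m / 200000000 m/s = 1995 μs.
Total = 1999 μs.

1999 μs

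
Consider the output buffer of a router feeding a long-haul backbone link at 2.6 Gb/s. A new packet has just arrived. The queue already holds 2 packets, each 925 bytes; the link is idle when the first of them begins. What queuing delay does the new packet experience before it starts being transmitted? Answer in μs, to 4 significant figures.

5.692 μs

Each queued packet: L/R = 7400/2600000000 = 2.84615 μs.
2 queued → 5.69231 μs.
Queuing delay = 5.692 μs.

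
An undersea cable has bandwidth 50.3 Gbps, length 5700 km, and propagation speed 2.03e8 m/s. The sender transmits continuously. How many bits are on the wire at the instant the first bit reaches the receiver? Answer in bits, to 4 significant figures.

1412000000 bits

Propagation delay = 5700000 / 2.03e+08 = 0.0280788 s.
BDP = R × t_prop = 50300000000 × 0.0280788 = 1412360000 bits.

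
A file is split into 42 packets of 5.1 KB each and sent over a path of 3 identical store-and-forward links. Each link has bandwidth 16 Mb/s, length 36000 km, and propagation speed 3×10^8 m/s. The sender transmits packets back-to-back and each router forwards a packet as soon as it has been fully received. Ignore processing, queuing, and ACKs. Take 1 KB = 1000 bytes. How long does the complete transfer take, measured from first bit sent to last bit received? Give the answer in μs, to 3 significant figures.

472000 μs

Per-hop transmission t_tx = L/R = 40800/16000000 = 2550 μs.
Per-hop propagation t_prop = 36000000/300000000 = 120000 μs.
Pipeline fill: first packet needs 3·t_tx to clear all hops; remaining 41 packets each add one t_tx.
Total = (3+42-1)·t_tx + 3·t_prop = 44·2550 + 3·120000 = 472000 μs.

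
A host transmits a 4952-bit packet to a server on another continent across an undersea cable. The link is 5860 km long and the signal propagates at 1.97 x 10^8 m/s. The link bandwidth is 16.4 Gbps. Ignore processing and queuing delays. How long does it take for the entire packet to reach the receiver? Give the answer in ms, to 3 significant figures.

Transmission delay = L/R = 4952 / 1.64e+10 = 0.000301951 ms.
Propagation delay = d/s = 5860000 m / 197000000 m/s = 29.7462 ms.
Total = 29.7 ms.

29.7 ms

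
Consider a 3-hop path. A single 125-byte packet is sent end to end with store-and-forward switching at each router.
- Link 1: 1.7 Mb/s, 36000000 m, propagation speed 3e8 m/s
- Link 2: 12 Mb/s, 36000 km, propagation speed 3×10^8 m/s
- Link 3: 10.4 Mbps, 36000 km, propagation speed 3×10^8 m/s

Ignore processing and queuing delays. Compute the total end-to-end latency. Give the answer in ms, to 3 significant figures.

L = 125 × 8 = 1000 bits.
Transmission delays (L/R per hop): 0.588235, 0.0833333, 0.0961538 ms; sum = 0.767722 ms.
Propagation delays (d/s per hop): 120, 120, 120 ms; sum = 360 ms.
End-to-end = 361 ms.

361 ms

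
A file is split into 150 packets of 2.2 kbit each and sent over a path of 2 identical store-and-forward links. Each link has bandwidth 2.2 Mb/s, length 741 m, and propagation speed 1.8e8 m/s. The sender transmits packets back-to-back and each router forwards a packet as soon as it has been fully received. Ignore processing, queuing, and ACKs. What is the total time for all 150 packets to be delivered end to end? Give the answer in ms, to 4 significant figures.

151.0 ms

Per-hop transmission t_tx = L/R = 2200/2200000 = 1 ms.
Per-hop propagation t_prop = 741/180000000 = 0.00411667 ms.
Pipeline fill: first packet needs 2·t_tx to clear all hops; remaining 149 packets each add one t_tx.
Total = (2+150-1)·t_tx + 2·t_prop = 151·1 + 2·0.00411667 = 151.0 ms.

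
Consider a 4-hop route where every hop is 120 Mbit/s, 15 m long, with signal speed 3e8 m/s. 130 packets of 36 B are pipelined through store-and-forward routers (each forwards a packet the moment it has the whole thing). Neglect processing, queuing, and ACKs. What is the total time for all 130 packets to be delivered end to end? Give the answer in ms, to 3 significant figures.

0.319 ms

Per-hop transmission t_tx = L/R = 288/120000000 = 0.0024 ms.
Per-hop propagation t_prop = 15/300000000 = 5e-05 ms.
Pipeline fill: first packet needs 4·t_tx to clear all hops; remaining 129 packets each add one t_tx.
Total = (4+130-1)·t_tx + 4·t_prop = 133·0.0024 + 4·5e-05 = 0.319 ms.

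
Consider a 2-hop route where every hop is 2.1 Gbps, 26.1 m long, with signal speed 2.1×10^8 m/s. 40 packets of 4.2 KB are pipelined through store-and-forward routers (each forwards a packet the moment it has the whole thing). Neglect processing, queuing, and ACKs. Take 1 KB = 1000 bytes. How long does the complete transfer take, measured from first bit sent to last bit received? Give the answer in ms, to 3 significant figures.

0.656 ms

Per-hop transmission t_tx = L/R = 33600/2100000000 = 0.016 ms.
Per-hop propagation t_prop = 26.1/210000000 = 0.000124286 ms.
Pipeline fill: first packet needs 2·t_tx to clear all hops; remaining 39 packets each add one t_tx.
Total = (2+40-1)·t_tx + 2·t_prop = 41·0.016 + 2·0.000124286 = 0.656 ms.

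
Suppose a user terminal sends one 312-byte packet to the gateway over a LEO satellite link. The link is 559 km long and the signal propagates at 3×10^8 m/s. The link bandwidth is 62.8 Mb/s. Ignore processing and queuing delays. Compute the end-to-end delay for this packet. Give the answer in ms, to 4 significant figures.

L = 312 × 8 = 2496 bits.
Transmission delay = L/R = 2496 / 62800000 = 0.0397452 ms.
Propagation delay = d/s = 559000 m / 300000000 m/s = 1.86333 ms.
Total = 1.903 ms.

1.903 ms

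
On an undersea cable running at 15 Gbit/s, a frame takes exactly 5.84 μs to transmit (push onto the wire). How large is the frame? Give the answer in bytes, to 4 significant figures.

10950 bytes

L = R × t_tx = 15000000000 b/s × 5.84e-06 s = 87600 bits.
In bytes: 87600 / 8 = 10950 bytes.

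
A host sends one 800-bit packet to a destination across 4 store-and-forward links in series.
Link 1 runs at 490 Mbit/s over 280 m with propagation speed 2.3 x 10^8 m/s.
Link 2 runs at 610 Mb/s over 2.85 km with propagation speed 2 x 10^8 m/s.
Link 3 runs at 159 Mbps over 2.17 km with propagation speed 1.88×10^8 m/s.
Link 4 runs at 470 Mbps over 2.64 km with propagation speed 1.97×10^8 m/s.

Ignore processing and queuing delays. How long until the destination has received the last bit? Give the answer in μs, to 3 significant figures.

Transmission delays (L/R per hop): 1.63265, 1.31148, 5.03145, 1.70213 μs; sum = 9.6777 μs.
Propagation delays (d/s per hop): 1.21739, 14.25, 11.5426, 13.401 μs; sum = 40.411 μs.
End-to-end = 50.1 μs.

50.1 μs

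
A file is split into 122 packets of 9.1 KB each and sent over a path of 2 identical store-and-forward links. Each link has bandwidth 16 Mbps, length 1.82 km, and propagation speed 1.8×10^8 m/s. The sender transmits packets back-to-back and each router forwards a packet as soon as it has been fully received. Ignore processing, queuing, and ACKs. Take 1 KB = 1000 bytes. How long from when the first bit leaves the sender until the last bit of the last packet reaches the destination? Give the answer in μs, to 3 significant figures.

560000 μs

Per-hop transmission t_tx = L/R = 72800/16000000 = 4550 μs.
Per-hop propagation t_prop = 1820/180000000 = 10.1111 μs.
Pipeline fill: first packet needs 2·t_tx to clear all hops; remaining 121 packets each add one t_tx.
Total = (2+122-1)·t_tx + 2·t_prop = 123·4550 + 2·10.1111 = 560000 μs.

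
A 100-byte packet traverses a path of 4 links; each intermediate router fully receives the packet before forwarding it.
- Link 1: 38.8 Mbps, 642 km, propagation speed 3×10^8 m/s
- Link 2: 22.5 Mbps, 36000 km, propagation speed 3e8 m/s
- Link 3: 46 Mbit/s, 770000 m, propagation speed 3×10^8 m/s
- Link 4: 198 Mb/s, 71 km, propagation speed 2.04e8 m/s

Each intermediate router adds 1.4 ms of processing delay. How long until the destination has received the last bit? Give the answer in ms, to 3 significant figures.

L = 100 × 8 = 800 bits.
Transmission delays (L/R per hop): 0.0206186, 0.0355556, 0.0173913, 0.0040404 ms; sum = 0.0776058 ms.
Propagation delays (d/s per hop): 2.14, 120, 2.56667, 0.348039 ms; sum = 125.055 ms.
Processing at 3 router(s): 3 × 1.4 ms = 4.2 ms.
End-to-end = 129 ms.

129 ms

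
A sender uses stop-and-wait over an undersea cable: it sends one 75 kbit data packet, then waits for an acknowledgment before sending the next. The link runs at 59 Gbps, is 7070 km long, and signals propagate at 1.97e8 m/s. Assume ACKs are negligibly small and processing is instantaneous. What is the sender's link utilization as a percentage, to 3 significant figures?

t_tx = L/R = 75000/59000000000 = 1.27119e-06 s.
t_prop = 7070000/197000000 = 0.0358883 s; RTT = 0.0717766 s.
Cycle = t_tx + RTT = 0.0717779 s.
Utilization = t_tx / cycle = 1.27119e-06/0.0717779 = 0.00177 %.

0.00177 %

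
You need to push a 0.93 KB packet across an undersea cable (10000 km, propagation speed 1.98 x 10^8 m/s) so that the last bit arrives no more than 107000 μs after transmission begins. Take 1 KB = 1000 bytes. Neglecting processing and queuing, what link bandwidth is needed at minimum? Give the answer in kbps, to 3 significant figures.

L = 7440 bits.
Propagation delay = 10000000 / 198000000 = 50505.1 μs.
Transmission budget = 107000 − 50505.1 = 56494.9 μs.
R ≥ L / t_tx = 7440 bits / 0.0564949 s = 132 kbps.

132 kbps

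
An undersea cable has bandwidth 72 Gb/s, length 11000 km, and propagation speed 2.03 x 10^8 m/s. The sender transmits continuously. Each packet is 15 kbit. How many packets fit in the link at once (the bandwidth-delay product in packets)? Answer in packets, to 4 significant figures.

260100 packets

Propagation delay = 11000000 / 2.03e+08 = 0.0541872 s.
BDP = R × t_prop = 72000000000 × 0.0541872 = 3901480000 bits.
In packets of 15000 bits: 260100 packets.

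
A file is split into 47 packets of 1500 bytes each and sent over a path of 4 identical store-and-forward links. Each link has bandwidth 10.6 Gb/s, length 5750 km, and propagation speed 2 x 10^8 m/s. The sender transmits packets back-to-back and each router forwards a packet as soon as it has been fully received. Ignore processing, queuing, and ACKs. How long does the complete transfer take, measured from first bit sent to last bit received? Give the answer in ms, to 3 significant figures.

Per-hop transmission t_tx = L/R = 12000/10600000000 = 0.00113208 ms.
Per-hop propagation t_prop = 5750000/200000000 = 28.75 ms.
Pipeline fill: first packet needs 4·t_tx to clear all hops; remaining 46 packets each add one t_tx.
Total = (4+47-1)·t_tx + 4·t_prop = 50·0.00113208 + 4·28.75 = 115 ms.

115 ms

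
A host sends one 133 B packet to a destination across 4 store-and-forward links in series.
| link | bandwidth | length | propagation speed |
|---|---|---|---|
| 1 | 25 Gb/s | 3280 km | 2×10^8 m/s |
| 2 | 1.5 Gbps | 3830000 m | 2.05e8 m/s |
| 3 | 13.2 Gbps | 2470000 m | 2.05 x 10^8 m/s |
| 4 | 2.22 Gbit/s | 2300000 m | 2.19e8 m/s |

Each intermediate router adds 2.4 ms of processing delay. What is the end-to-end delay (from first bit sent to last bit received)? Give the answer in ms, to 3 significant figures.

L = 133 × 8 = 1064 bits.
Transmission delays (L/R per hop): 4.256e-05, 0.000709333, 8.06061e-05, 0.000479279 ms; sum = 0.00131178 ms.
Propagation delays (d/s per hop): 16.4, 18.6829, 12.0488, 10.5023 ms; sum = 57.634 ms.
Processing at 3 router(s): 3 × 2.4 ms = 7.2 ms.
End-to-end = 64.8 ms.

64.8 ms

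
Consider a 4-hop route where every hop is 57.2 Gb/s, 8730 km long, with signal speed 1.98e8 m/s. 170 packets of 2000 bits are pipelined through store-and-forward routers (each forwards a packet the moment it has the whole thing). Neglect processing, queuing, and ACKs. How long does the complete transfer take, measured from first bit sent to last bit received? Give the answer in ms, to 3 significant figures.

176 ms

Per-hop transmission t_tx = L/R = 2000/57200000000 = 3.4965e-05 ms.
Per-hop propagation t_prop = 8730000/198000000 = 44.0909 ms.
Pipeline fill: first packet needs 4·t_tx to clear all hops; remaining 169 packets each add one t_tx.
Total = (4+170-1)·t_tx + 4·t_prop = 173·3.4965e-05 + 4·44.0909 = 176 ms.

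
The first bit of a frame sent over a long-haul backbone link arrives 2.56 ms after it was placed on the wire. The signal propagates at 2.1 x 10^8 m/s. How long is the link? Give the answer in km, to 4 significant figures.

537.6 km

d = s × t_prop = 210000000 × 0.00256 = 537.6 km.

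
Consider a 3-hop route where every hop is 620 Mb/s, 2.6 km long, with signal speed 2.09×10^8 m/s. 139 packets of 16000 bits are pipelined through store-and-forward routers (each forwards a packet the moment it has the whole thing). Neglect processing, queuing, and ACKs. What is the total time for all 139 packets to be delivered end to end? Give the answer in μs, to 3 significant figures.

3680 μs

Per-hop transmission t_tx = L/R = 16000/620000000 = 25.8065 μs.
Per-hop propagation t_prop = 2600/209000000 = 12.4402 μs.
Pipeline fill: first packet needs 3·t_tx to clear all hops; remaining 138 packets each add one t_tx.
Total = (3+139-1)·t_tx + 3·t_prop = 141·25.8065 + 3·12.4402 = 3680 μs.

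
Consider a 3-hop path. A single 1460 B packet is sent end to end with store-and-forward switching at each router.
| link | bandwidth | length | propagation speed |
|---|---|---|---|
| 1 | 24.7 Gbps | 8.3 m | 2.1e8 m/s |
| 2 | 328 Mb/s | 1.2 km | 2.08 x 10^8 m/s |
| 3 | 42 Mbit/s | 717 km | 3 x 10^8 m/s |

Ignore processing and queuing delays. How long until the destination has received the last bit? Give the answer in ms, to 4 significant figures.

L = 1460 × 8 = 11680 bits.
Transmission delays (L/R per hop): 0.000472874, 0.0356098, 0.278095 ms; sum = 0.314178 ms.
Propagation delays (d/s per hop): 3.95238e-05, 0.00576923, 2.39 ms; sum = 2.39581 ms.
End-to-end = 2.710 ms.

2.710 ms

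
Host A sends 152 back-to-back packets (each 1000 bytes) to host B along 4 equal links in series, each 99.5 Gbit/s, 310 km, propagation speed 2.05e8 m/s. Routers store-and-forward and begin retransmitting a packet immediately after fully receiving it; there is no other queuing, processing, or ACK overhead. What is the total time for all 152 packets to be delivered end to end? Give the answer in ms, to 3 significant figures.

6.06 ms

Per-hop transmission t_tx = L/R = 8000/99500000000 = 8.0402e-05 ms.
Per-hop propagation t_prop = 310000/2.05e+08 = 1.5122 ms.
Pipeline fill: first packet needs 4·t_tx to clear all hops; remaining 151 packets each add one t_tx.
Total = (4+152-1)·t_tx + 4·t_prop = 155·8.0402e-05 + 4·1.5122 = 6.06 ms.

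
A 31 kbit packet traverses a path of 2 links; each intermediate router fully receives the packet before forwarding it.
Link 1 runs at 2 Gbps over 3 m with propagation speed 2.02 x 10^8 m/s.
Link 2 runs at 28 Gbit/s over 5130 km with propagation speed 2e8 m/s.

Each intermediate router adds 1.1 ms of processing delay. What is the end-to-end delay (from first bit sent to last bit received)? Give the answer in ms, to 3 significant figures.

L = 31000 bits.
Transmission delays (L/R per hop): 0.0155, 0.00110714 ms; sum = 0.0166071 ms.
Propagation delays (d/s per hop): 1.48515e-05, 25.65 ms; sum = 25.65 ms.
Processing at 1 router(s): 1 × 1.1 ms = 1.1 ms.
End-to-end = 26.8 ms.

26.8 ms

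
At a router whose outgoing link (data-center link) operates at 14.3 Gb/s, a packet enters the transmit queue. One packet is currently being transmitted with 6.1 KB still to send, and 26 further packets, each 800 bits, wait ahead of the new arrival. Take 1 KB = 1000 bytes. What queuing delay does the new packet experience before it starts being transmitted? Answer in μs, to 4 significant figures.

4.867 μs

Each queued packet: L/R = 800/14300000000 = 0.0559441 μs.
26 queued → 1.45455 μs.
Plus remaining 48800 bits of current packet: 3.41259 μs.
Queuing delay = 4.867 μs.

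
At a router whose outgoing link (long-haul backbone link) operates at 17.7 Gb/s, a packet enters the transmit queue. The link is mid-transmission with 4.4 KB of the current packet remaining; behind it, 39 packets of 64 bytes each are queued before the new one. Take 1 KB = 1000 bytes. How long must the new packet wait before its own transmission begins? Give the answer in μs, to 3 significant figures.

Each queued packet: L/R = 512/17700000000 = 0.0289266 μs.
39 queued → 1.12814 μs.
Plus remaining 35200 bits of current packet: 1.9887 μs.
Queuing delay = 3.12 μs.

3.12 μs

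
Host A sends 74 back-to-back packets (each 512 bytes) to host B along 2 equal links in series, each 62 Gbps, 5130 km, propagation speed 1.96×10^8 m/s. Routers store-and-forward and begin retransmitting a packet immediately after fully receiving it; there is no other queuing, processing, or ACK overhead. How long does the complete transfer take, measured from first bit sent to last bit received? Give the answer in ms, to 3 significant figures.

52.4 ms

Per-hop transmission t_tx = L/R = 4096/62000000000 = 6.60645e-05 ms.
Per-hop propagation t_prop = 5130000/196000000 = 26.1735 ms.
Pipeline fill: first packet needs 2·t_tx to clear all hops; remaining 73 packets each add one t_tx.
Total = (2+74-1)·t_tx + 2·t_prop = 75·6.60645e-05 + 2·26.1735 = 52.4 ms.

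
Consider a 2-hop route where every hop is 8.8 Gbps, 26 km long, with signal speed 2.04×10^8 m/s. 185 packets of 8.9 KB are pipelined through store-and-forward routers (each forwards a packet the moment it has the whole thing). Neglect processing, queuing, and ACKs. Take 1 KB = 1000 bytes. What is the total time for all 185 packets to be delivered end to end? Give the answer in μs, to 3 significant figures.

Per-hop transmission t_tx = L/R = 71200/8800000000 = 8.09091 μs.
Per-hop propagation t_prop = 26000/204000000 = 127.451 μs.
Pipeline fill: first packet needs 2·t_tx to clear all hops; remaining 184 packets each add one t_tx.
Total = (2+185-1)·t_tx + 2·t_prop = 186·8.09091 + 2·127.451 = 1760 μs.

1760 μs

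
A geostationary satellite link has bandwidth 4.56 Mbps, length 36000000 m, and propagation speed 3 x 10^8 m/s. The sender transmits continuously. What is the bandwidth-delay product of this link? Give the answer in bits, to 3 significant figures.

Propagation delay = 36000000 / 300000000 = 0.12 s.
BDP = R × t_prop = 4560000 × 0.12 = 547200 bits.

547000 bits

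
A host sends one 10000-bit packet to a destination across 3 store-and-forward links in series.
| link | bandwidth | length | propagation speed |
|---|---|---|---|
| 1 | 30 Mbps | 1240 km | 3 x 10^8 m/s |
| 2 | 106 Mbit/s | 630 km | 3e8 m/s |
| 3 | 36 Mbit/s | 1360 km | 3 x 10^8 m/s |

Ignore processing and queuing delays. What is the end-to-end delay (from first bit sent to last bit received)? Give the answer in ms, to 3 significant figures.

11.5 ms

Transmission delays (L/R per hop): 0.333333, 0.0943396, 0.277778 ms; sum = 0.705451 ms.
Propagation delays (d/s per hop): 4.13333, 2.1, 4.53333 ms; sum = 10.7667 ms.
End-to-end = 11.5 ms.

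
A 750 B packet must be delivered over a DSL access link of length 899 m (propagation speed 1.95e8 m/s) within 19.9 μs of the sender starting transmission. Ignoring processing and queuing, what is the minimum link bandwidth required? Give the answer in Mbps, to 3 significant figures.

L = 6000 bits.
Propagation delay = 899 / 195000000 = 4.61026 μs.
Transmission budget = 19.9 − 4.61026 = 15.2897 μs.
R ≥ L / t_tx = 6000 bits / 1.52897e-05 s = 392 Mbps.

392 Mbps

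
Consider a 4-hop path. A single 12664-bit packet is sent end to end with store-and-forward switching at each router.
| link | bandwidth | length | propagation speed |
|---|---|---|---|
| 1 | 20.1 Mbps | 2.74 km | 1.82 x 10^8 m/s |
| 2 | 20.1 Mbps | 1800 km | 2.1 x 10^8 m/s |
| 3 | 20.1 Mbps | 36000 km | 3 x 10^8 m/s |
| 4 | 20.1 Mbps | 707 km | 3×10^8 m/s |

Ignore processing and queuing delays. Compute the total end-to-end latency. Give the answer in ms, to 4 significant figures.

133.5 ms

Transmission delay per hop = L/R = 12664/20100000 = 0.63005 ms; 4 hops → 2.5202 ms.
Propagation delays (d/s per hop): 0.0150549, 8.57143, 120, 2.35667 ms; sum = 130.943 ms.
End-to-end = 133.5 ms.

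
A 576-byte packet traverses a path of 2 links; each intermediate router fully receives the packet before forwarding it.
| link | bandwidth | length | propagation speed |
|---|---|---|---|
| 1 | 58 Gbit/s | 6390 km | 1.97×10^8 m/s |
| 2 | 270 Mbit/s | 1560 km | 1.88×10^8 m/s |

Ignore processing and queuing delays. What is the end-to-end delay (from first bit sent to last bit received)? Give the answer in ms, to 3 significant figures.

L = 576 × 8 = 4608 bits.
Transmission delays (L/R per hop): 7.94483e-05, 0.0170667 ms; sum = 0.0171461 ms.
Propagation delays (d/s per hop): 32.4365, 8.29787 ms; sum = 40.7344 ms.
End-to-end = 40.8 ms.

40.8 ms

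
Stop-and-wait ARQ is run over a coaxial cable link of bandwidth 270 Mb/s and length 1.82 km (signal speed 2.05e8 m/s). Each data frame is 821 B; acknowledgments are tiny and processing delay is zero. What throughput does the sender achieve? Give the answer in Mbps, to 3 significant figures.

t_tx = L/R = 6568/270000000 = 2.43259e-05 s.
t_prop = 1820/2.05e+08 = 8.87805e-06 s; RTT = 1.77561e-05 s.
Cycle = t_tx + RTT = 4.2082e-05 s.
Throughput = L / cycle = 6568 / 4.2082e-05 = 156 Mbps.

156 Mbps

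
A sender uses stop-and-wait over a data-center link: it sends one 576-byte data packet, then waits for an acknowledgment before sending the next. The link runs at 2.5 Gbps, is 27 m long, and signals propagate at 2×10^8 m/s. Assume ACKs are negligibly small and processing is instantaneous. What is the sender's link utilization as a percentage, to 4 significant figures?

87.22 %

t_tx = L/R = 4608/2500000000 = 1.8432e-06 s.
t_prop = 27/200000000 = 1.35e-07 s; RTT = 2.7e-07 s.
Cycle = t_tx + RTT = 2.1132e-06 s.
Utilization = t_tx / cycle = 1.8432e-06/2.1132e-06 = 87.22 %.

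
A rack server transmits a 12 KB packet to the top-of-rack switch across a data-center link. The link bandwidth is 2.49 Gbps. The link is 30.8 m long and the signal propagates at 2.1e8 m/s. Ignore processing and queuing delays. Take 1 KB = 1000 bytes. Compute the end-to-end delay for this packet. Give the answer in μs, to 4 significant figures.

L = 96000 bits.
Transmission delay = L/R = 96000 / 2490000000 = 38.5542 μs.
Propagation delay = d/s = 30.8 m / 210000000 m/s = 0.146667 μs.
Total = 38.70 μs.

38.70 μs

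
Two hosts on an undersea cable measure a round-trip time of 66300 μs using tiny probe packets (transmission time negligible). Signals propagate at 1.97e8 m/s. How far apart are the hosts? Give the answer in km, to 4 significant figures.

One-way propagation = RTT/2 = 33150 μs.
d = s × t = 197000000 × 0.03315 = 6531 km.

6531 km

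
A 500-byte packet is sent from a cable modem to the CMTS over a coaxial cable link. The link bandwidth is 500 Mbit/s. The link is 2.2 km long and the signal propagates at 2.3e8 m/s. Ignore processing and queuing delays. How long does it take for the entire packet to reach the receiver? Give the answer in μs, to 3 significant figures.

L = 500 × 8 = 4000 bits.
Transmission delay = L/R = 4000 / 500000000 = 8 μs.
Propagation delay = d/s = 2200 m / 2.3e+08 m/s = 9.56522 μs.
Total = 17.6 μs.

17.6 μs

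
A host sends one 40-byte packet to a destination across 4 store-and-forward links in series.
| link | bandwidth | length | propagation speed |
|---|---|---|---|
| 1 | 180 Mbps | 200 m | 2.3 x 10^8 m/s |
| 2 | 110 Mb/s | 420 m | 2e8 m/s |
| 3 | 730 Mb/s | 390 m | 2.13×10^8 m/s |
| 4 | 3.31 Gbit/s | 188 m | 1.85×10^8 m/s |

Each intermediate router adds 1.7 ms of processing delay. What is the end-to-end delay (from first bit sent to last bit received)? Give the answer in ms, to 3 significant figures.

5.11 ms

L = 40 × 8 = 320 bits.
Transmission delays (L/R per hop): 0.00177778, 0.00290909, 0.000438356, 9.66767e-05 ms; sum = 0.0052219 ms.
Propagation delays (d/s per hop): 0.000869565, 0.0021, 0.00183099, 0.00101622 ms; sum = 0.00581677 ms.
Processing at 3 router(s): 3 × 1.7 ms = 5.1 ms.
End-to-end = 5.11 ms.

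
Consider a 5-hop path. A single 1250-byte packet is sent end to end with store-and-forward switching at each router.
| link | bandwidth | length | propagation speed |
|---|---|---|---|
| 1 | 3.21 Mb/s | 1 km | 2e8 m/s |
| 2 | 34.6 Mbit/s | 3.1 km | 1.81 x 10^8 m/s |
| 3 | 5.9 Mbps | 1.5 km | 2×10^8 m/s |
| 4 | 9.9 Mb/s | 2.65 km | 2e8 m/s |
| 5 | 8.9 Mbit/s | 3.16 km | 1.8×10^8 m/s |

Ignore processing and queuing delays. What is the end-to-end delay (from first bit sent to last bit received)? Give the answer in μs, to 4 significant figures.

L = 1250 × 8 = 10000 bits.
Transmission delays (L/R per hop): 3115.26, 289.017, 1694.92, 1010.1, 1123.6 μs; sum = 7232.89 μs.
Propagation delays (d/s per hop): 5, 17.1271, 7.5, 13.25, 17.5556 μs; sum = 60.4326 μs.
End-to-end = 7293 μs.

7293 μs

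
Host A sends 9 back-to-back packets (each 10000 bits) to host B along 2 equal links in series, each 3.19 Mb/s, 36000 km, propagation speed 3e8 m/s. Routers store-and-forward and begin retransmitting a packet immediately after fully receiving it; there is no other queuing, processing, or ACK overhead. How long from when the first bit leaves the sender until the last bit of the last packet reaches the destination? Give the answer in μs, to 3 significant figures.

Per-hop transmission t_tx = L/R = 10000/3190000 = 3134.8 μs.
Per-hop propagation t_prop = 36000000/300000000 = 120000 μs.
Pipeline fill: first packet needs 2·t_tx to clear all hops; remaining 8 packets each add one t_tx.
Total = (2+9-1)·t_tx + 2·t_prop = 10·3134.8 + 2·120000 = 271000 μs.

271000 μs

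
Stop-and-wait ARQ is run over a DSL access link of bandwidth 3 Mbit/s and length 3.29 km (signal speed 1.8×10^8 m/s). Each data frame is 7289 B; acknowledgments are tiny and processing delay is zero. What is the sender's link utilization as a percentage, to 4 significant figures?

99.81 %

t_tx = L/R = 58312/3000000 = 0.0194373 s.
t_prop = 3290/180000000 = 1.82778e-05 s; RTT = 3.65556e-05 s.
Cycle = t_tx + RTT = 0.0194739 s.
Utilization = t_tx / cycle = 0.0194373/0.0194739 = 99.81 %.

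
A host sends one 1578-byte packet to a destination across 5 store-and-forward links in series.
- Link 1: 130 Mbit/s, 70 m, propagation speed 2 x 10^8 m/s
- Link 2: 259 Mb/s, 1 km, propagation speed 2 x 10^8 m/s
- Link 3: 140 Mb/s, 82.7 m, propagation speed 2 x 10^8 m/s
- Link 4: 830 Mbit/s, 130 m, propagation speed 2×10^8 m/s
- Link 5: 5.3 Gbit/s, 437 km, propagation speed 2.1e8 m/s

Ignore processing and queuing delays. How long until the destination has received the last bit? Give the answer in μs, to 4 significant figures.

2341 μs

L = 1578 × 8 = 12624 bits.
Transmission delays (L/R per hop): 97.1077, 48.7413, 90.1714, 15.2096, 2.38189 μs; sum = 253.612 μs.
Propagation delays (d/s per hop): 0.35, 5, 0.4135, 0.65, 2080.95 μs; sum = 2087.37 μs.
End-to-end = 2341 μs.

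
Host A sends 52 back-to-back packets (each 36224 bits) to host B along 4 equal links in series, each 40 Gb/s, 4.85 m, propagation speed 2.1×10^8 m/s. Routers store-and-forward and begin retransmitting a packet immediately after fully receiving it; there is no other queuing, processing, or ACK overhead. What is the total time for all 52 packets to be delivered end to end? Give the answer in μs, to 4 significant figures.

Per-hop transmission t_tx = L/R = 36224/40000000000 = 0.9056 μs.
Per-hop propagation t_prop = 4.85/210000000 = 0.0230952 μs.
Pipeline fill: first packet needs 4·t_tx to clear all hops; remaining 51 packets each add one t_tx.
Total = (4+52-1)·t_tx + 4·t_prop = 55·0.9056 + 4·0.0230952 = 49.90 μs.

49.90 μs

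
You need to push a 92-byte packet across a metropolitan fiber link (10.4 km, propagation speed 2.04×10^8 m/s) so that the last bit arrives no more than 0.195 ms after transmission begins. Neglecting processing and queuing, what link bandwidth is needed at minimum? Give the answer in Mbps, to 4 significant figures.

5.110 Mbps

L = 736 bits.
Propagation delay = 10400 / 204000000 = 0.0509804 ms.
Transmission budget = 0.195 − 0.0509804 = 0.14402 ms.
R ≥ L / t_tx = 736 bits / 0.00014402 s = 5.110 Mbps.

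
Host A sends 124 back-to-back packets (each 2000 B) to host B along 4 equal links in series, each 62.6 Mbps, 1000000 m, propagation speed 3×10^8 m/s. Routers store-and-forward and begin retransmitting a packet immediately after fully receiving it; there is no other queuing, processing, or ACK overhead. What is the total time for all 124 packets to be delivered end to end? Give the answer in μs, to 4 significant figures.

45790 μs

Per-hop transmission t_tx = L/R = 16000/62600000 = 255.591 μs.
Per-hop propagation t_prop = 1000000/300000000 = 3333.33 μs.
Pipeline fill: first packet needs 4·t_tx to clear all hops; remaining 123 packets each add one t_tx.
Total = (4+124-1)·t_tx + 4·t_prop = 127·255.591 + 4·3333.33 = 45790 μs.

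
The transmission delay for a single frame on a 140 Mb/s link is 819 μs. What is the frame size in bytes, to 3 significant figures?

L = R × t_tx = 140000000 b/s × 0.000819 s = 114660 bits.
In bytes: 114660 / 8 = 14300 bytes.

14300 bytes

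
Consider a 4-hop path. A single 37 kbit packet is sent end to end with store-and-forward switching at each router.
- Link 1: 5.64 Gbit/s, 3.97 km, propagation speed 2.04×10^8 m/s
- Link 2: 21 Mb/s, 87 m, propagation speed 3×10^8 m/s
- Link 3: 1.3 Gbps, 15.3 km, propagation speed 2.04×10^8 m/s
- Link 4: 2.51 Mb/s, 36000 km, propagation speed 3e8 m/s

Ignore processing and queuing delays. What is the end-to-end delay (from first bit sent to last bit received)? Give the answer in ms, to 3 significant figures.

137 ms

L = 37000 bits.
Transmission delays (L/R per hop): 0.00656028, 1.7619, 0.0284615, 14.741 ms; sum = 16.538 ms.
Propagation delays (d/s per hop): 0.0194608, 0.00029, 0.075, 120 ms; sum = 120.095 ms.
End-to-end = 137 ms.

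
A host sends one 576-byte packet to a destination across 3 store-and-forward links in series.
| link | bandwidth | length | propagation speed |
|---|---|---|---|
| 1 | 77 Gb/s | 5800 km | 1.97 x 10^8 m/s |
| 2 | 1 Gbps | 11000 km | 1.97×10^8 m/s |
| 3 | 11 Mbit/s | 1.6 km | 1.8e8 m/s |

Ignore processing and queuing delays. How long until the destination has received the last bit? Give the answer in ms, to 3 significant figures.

85.7 ms

L = 576 × 8 = 4608 bits.
Transmission delays (L/R per hop): 5.98442e-05, 0.004608, 0.418909 ms; sum = 0.423577 ms.
Propagation delays (d/s per hop): 29.4416, 55.8376, 0.00888889 ms; sum = 85.2881 ms.
End-to-end = 85.7 ms.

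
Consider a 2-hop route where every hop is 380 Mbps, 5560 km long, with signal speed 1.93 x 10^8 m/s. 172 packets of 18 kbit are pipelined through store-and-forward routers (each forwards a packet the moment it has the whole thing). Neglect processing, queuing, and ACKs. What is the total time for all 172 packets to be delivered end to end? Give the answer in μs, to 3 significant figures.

65800 μs

Per-hop transmission t_tx = L/R = 18000/380000000 = 47.3684 μs.
Per-hop propagation t_prop = 5560000/193000000 = 28808.3 μs.
Pipeline fill: first packet needs 2·t_tx to clear all hops; remaining 171 packets each add one t_tx.
Total = (2+172-1)·t_tx + 2·t_prop = 173·47.3684 + 2·28808.3 = 65800 μs.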